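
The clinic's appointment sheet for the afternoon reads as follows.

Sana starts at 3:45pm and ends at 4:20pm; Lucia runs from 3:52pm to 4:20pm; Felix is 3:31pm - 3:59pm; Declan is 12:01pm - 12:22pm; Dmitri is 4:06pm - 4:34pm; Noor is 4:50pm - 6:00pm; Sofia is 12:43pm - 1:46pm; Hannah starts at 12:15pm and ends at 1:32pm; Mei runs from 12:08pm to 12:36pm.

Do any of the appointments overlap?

Sorted by start: Declan, Mei, Hannah, Sofia, Felix, Sana, Lucia, Dmitri, Noor.
Mei starts before Declan ends → Declan and Mei overlap.
That's a conflict, so the schedule is not conflict-free.

Yes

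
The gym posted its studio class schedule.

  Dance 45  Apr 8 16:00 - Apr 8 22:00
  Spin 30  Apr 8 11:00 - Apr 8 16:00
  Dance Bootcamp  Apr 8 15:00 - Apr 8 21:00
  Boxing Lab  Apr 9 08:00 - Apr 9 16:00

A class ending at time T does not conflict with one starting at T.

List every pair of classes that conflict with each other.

Sorted by start: Spin 30, Dance Bootcamp, Dance 45, Boxing Lab.
Dance Bootcamp starts before Spin 30 ends → Spin 30 and Dance Bootcamp overlap.
Dance 45 starts exactly when Spin 30 ends (back-to-back, no overlap), so nothing later overlaps Spin 30 either.
Dance 45 starts before Dance Bootcamp ends → Dance Bootcamp and Dance 45 overlap.
Boxing Lab starts after Dance Bootcamp ends.
Boxing Lab starts after Dance 45 ends.

Dance 45 & Dance Bootcamp, Dance Bootcamp & Spin 30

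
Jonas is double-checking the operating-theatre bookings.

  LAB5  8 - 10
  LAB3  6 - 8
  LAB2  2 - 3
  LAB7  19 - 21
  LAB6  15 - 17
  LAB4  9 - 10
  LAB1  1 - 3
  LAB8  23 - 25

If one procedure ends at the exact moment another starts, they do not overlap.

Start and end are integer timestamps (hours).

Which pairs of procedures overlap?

Sorted by start: LAB1, LAB2, LAB3, LAB5, LAB4, LAB6, LAB7, LAB8.
LAB2 starts before LAB1 ends → LAB1 and LAB2 overlap.
LAB3 starts after LAB1 ends, so LAB1 has no further overlaps.
LAB3 starts after LAB2 ends, so LAB2 has no further overlaps.
LAB5 starts exactly when LAB3 ends (back-to-back, no overlap), so LAB3 has no further overlaps.
LAB4 starts before LAB5 ends → LAB5 and LAB4 overlap.
LAB6 starts after LAB5 ends, so LAB5 has no further overlaps.
LAB6 starts after LAB4 ends, so LAB4 has no further overlaps.
LAB7 starts after LAB6 ends, so LAB6 has no further overlaps.
LAB8 starts after LAB7 ends.

LAB1 & LAB2, LAB4 & LAB5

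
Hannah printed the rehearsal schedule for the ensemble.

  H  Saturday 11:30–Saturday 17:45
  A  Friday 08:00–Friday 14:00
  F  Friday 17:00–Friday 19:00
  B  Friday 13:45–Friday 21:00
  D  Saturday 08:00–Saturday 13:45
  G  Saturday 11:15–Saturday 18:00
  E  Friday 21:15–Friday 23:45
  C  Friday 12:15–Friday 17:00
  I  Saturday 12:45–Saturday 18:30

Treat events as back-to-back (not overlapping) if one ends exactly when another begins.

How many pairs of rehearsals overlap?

10

Sorted by start: A, C, B, F, E, D, G, H, I.
C starts before A ends → A and C overlap.
B starts before A ends → A and B overlap.
F starts after A ends — done with A.
B starts before C ends → C and B overlap.
F starts exactly when C ends (back-to-back, no overlap) — done with C.
F starts before B ends → B and F overlap.
E starts after B ends — done with B.
E starts after F ends — done with F.
D starts after E ends — done with E.
G starts before D ends → D and G overlap.
H starts before D ends → D and H overlap.
I starts before D ends → D and I overlap.
H starts before G ends → G and H overlap.
I starts before G ends → G and I overlap.
I starts before H ends → H and I overlap.
Overlapping pairs: A & B, A & C, B & C, B & F, D & G, D & H, D & I, G & H, G & I, H & I — 10 in total.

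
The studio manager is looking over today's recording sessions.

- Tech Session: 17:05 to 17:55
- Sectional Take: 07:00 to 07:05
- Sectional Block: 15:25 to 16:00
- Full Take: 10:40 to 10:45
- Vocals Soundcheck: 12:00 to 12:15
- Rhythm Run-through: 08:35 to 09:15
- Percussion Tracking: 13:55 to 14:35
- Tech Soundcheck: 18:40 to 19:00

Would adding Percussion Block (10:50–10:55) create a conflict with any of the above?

Sectional Take: ends 07:05 at or before Percussion Block starts 10:50 → clear.
Rhythm Run-through: ends 09:15 at or before Percussion Block starts 10:50 → clear.
Full Take: ends 10:45 at or before Percussion Block starts 10:50 → clear.
Vocals Soundcheck: starts 12:00 at or after Percussion Block ends 10:55 → clear.
Percussion Tracking: starts 13:55 at or after Percussion Block ends 10:55 → clear.
Sectional Block: starts 15:25 at or after Percussion Block ends 10:55 → clear.
Tech Session: starts 17:05 at or after Percussion Block ends 10:55 → clear.
Tech Soundcheck: starts 18:40 at or after Percussion Block ends 10:55 → clear.

No — it doesn't clash with anything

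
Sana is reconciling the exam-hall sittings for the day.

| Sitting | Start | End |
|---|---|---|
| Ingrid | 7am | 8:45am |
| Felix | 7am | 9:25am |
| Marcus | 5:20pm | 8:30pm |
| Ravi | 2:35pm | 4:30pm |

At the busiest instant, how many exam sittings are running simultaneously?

Walk through starts and ends in time order (an end at T is processed before a start at T):
7am start Felix → 1
7am start Ingrid → 2
8:45am end Ingrid → 1
9:25am end Felix → 0
2:35pm start Ravi → 1
4:30pm end Ravi → 0
5:20pm start Marcus → 1
8:30pm end Marcus → 0
Peak is 2, at 7am (Felix, Ingrid).

2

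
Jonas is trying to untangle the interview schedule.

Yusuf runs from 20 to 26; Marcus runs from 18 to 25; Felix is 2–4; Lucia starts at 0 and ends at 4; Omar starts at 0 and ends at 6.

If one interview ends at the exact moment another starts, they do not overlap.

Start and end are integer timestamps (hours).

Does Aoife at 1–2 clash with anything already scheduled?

Yes — it overlaps Lucia, Omar

Lucia: starts 0 before Aoife ends 2, and ends 4 after Aoife starts 1 → overlap.
Omar: starts 0 before Aoife ends 2, and ends 6 after Aoife starts 1 → overlap.
Felix: starts 2 at or after Aoife ends 2 → clear.
Marcus: starts 18 at or after Aoife ends 2 → clear.
Yusuf: starts 20 at or after Aoife ends 2 → clear.
Aoife overlaps Lucia, Omar.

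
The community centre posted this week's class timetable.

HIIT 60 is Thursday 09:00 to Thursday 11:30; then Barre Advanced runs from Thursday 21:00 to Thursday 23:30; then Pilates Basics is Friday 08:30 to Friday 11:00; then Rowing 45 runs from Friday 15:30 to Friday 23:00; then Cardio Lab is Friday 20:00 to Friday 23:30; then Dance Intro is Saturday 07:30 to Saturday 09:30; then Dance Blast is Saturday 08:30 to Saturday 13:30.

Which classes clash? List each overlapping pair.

Cardio Lab & Rowing 45, Dance Blast & Dance Intro

Two intervals overlap when each starts before the other ends.
Sorted by start: HIIT 60, Barre Advanced, Pilates Basics, Rowing 45, Cardio Lab, Dance Intro, Dance Blast.
Barre Advanced starts after HIIT 60 ends — done with HIIT 60.
Pilates Basics starts after Barre Advanced ends — done with Barre Advanced.
Rowing 45 starts after Pilates Basics ends — done with Pilates Basics.
Cardio Lab starts before Rowing 45 ends → Rowing 45 and Cardio Lab overlap.
Dance Intro starts after Rowing 45 ends — done with Rowing 45.
Dance Intro starts after Cardio Lab ends — done with Cardio Lab.
Dance Blast starts before Dance Intro ends → Dance Intro and Dance Blast overlap.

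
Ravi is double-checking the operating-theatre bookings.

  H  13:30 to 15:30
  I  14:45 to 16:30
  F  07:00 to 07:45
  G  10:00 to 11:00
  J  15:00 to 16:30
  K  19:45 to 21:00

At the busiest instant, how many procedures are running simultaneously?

Sweep the timeline, counting +1 at each start and −1 at each end (ends before starts at a tie):
07:00 start F → 1
07:45 end F → 0
10:00 start G → 1
11:00 end G → 0
13:30 start H → 1
14:45 start I → 2
15:00 start J → 3
15:30 end H → 2
16:30 end I → 1
16:30 end J → 0
19:45 start K → 1
21:00 end K → 0
Peak is 3, at 15:00 (H, I, J).

3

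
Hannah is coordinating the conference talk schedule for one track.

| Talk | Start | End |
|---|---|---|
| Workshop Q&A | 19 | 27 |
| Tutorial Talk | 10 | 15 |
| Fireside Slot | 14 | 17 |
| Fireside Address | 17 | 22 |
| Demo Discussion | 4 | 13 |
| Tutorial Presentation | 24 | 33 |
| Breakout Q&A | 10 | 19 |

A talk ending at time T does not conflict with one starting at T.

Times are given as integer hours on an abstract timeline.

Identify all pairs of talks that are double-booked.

Breakout Q&A & Demo Discussion, Breakout Q&A & Fireside Address, Breakout Q&A & Fireside Slot, Breakout Q&A & Tutorial Talk, Demo Discussion & Tutorial Talk, Fireside Address & Workshop Q&A, Fireside Slot & Tutorial Talk, Tutorial Presentation & Workshop Q&A

Sorted by start: Demo Discussion, Tutorial Talk, Breakout Q&A, Fireside Slot, Fireside Address, Workshop Q&A, Tutorial Presentation.
Tutorial Talk starts before Demo Discussion ends → Demo Discussion and Tutorial Talk overlap.
Breakout Q&A starts before Demo Discussion ends → Demo Discussion and Breakout Q&A overlap.
Fireside Slot starts after Demo Discussion ends, so nothing later overlaps Demo Discussion either.
Breakout Q&A starts before Tutorial Talk ends → Tutorial Talk and Breakout Q&A overlap.
Fireside Slot starts before Tutorial Talk ends → Tutorial Talk and Fireside Slot overlap.
Fireside Address starts after Tutorial Talk ends, so nothing later overlaps Tutorial Talk either.
Fireside Slot starts before Breakout Q&A ends → Breakout Q&A and Fireside Slot overlap.
Fireside Address starts before Breakout Q&A ends → Breakout Q&A and Fireside Address overlap.
Workshop Q&A starts exactly when Breakout Q&A ends (back-to-back, no overlap), so nothing later overlaps Breakout Q&A either.
Fireside Address starts exactly when Fireside Slot ends (back-to-back, no overlap), so nothing later overlaps Fireside Slot either.
Workshop Q&A starts before Fireside Address ends → Fireside Address and Workshop Q&A overlap.
Tutorial Presentation starts after Fireside Address ends.
Tutorial Presentation starts before Workshop Q&A ends → Workshop Q&A and Tutorial Presentation overlap.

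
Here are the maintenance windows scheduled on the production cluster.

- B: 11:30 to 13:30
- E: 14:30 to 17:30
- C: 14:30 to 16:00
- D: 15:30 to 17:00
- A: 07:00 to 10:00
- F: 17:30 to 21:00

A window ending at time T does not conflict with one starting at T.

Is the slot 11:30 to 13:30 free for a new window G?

No — it overlaps B

A: ends 10:00 at or before G starts 11:30 → clear.
B: starts 11:30 before G ends 13:30, and ends 13:30 after G starts 11:30 → overlap.
C: starts 14:30 at or after G ends 13:30 → clear.
E: starts 14:30 at or after G ends 13:30 → clear.
D: starts 15:30 at or after G ends 13:30 → clear.
F: starts 17:30 at or after G ends 13:30 → clear.
G overlaps B.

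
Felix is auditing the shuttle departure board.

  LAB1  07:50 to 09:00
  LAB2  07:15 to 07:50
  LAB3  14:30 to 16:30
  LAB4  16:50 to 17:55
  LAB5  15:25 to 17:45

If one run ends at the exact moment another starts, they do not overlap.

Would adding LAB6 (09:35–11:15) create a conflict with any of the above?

LAB2: ends 07:50 at or before LAB6 starts 09:35 → clear.
LAB1: ends 09:00 at or before LAB6 starts 09:35 → clear.
LAB3: starts 14:30 at or after LAB6 ends 11:15 → clear.
LAB5: starts 15:25 at or after LAB6 ends 11:15 → clear.
LAB4: starts 16:50 at or after LAB6 ends 11:15 → clear.

No — it doesn't clash with anything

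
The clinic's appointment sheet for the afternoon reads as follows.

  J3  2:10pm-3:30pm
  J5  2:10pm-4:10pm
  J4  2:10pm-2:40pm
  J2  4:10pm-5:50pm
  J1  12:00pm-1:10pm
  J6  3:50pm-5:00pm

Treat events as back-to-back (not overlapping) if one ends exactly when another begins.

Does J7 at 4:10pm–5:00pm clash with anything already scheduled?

Yes — it overlaps J2, J6

J1: ends 1:10pm at or before J7 starts 4:10pm → clear.
J3: ends 3:30pm at or before J7 starts 4:10pm → clear.
J4: ends 2:40pm at or before J7 starts 4:10pm → clear.
J5: ends 4:10pm at or before J7 starts 4:10pm → clear.
J6: starts 3:50pm before J7 ends 5:00pm, and ends 5:00pm after J7 starts 4:10pm → overlap.
J2: starts 4:10pm before J7 ends 5:00pm, and ends 5:50pm after J7 starts 4:10pm → overlap.
J7 overlaps J2, J6.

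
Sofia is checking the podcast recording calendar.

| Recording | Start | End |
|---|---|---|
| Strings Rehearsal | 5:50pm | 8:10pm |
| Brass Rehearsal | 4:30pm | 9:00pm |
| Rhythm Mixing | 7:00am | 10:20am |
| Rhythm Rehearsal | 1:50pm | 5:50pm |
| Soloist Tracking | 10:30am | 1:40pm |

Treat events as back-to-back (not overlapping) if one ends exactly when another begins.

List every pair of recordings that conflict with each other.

Sorted by start: Rhythm Mixing, Soloist Tracking, Rhythm Rehearsal, Brass Rehearsal, Strings Rehearsal.
Soloist Tracking starts after Rhythm Mixing ends, so nothing later overlaps Rhythm Mixing either.
Rhythm Rehearsal starts after Soloist Tracking ends, so nothing later overlaps Soloist Tracking either.
Brass Rehearsal starts before Rhythm Rehearsal ends → Rhythm Rehearsal and Brass Rehearsal overlap.
Strings Rehearsal starts exactly when Rhythm Rehearsal ends (back-to-back, no overlap).
Strings Rehearsal starts before Brass Rehearsal ends → Brass Rehearsal and Strings Rehearsal overlap.

Brass Rehearsal & Rhythm Rehearsal, Brass Rehearsal & Strings Rehearsal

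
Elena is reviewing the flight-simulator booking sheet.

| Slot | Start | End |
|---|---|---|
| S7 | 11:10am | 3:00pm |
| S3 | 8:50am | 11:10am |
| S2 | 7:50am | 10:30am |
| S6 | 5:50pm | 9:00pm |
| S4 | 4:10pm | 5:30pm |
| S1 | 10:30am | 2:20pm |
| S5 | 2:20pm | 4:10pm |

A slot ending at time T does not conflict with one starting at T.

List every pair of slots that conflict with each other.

Sorted by start: S2, S3, S1, S7, S5, S4, S6.
S3 starts before S2 ends → S2 and S3 overlap.
S1 starts exactly when S2 ends (back-to-back, no overlap) — done with S2.
S1 starts before S3 ends → S3 and S1 overlap.
S7 starts exactly when S3 ends (back-to-back, no overlap) — done with S3.
S7 starts before S1 ends → S1 and S7 overlap.
S5 starts exactly when S1 ends (back-to-back, no overlap) — done with S1.
S5 starts before S7 ends → S7 and S5 overlap.
S4 starts after S7 ends — done with S7.
S4 starts exactly when S5 ends (back-to-back, no overlap) — done with S5.
S6 starts after S4 ends.

S1 & S3, S1 & S7, S2 & S3, S5 & S7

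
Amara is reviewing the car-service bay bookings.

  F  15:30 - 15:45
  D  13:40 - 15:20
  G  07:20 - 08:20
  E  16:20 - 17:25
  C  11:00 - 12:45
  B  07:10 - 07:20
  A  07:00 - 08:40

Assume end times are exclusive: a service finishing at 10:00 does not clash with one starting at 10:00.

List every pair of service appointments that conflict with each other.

A & B, A & G

Check each pair: they overlap iff neither finishes before the other starts.
Sorted by start: A, B, G, C, D, F, E.
B starts before A ends → A and B overlap.
G starts before A ends → A and G overlap.
C starts after A ends, so A has no further overlaps.
G starts exactly when B ends (back-to-back, no overlap), so B has no further overlaps.
C starts after G ends, so G has no further overlaps.
D starts after C ends, so C has no further overlaps.
F starts after D ends, so D has no further overlaps.
E starts after F ends.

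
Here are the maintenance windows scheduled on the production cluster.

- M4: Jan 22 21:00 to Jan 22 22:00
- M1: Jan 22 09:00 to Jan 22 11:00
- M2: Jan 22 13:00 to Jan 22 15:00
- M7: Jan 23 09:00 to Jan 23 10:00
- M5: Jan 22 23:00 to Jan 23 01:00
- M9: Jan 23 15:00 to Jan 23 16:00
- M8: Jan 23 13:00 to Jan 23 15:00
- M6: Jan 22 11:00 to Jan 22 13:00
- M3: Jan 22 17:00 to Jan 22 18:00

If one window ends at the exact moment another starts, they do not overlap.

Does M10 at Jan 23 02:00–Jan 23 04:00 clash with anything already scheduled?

M1: ends Jan 22 11:00 at or before M10 starts Jan 23 02:00 → clear.
M6: ends Jan 22 13:00 at or before M10 starts Jan 23 02:00 → clear.
M2: ends Jan 22 15:00 at or before M10 starts Jan 23 02:00 → clear.
M3: ends Jan 22 18:00 at or before M10 starts Jan 23 02:00 → clear.
M4: ends Jan 22 22:00 at or before M10 starts Jan 23 02:00 → clear.
M5: ends Jan 23 01:00 at or before M10 starts Jan 23 02:00 → clear.
M7: starts Jan 23 09:00 at or after M10 ends Jan 23 04:00 → clear.
M8: starts Jan 23 13:00 at or after M10 ends Jan 23 04:00 → clear.
M9: starts Jan 23 15:00 at or after M10 ends Jan 23 04:00 → clear.

No — it doesn't clash with anything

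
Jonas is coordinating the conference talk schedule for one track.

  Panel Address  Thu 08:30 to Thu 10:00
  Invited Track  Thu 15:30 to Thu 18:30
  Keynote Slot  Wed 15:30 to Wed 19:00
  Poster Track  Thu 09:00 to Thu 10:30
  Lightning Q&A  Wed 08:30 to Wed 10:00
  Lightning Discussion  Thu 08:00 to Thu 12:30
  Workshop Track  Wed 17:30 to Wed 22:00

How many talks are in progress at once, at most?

3

Sweep the timeline, counting +1 at each start and −1 at each end (ends before starts at a tie):
Wed 08:30 start Lightning Q&A → 1
Wed 10:00 end Lightning Q&A → 0
Wed 15:30 start Keynote Slot → 1
Wed 17:30 start Workshop Track → 2
Wed 19:00 end Keynote Slot → 1
Wed 22:00 end Workshop Track → 0
Thu 08:00 start Lightning Discussion → 1
Thu 08:30 start Panel Address → 2
Thu 09:00 start Poster Track → 3
Thu 10:00 end Panel Address → 2
Thu 10:30 end Poster Track → 1
Thu 12:30 end Lightning Discussion → 0
Thu 15:30 start Invited Track → 1
Thu 18:30 end Invited Track → 0
Peak is 3, at Thu 09:00 (Lightning Discussion, Panel Address, Poster Track).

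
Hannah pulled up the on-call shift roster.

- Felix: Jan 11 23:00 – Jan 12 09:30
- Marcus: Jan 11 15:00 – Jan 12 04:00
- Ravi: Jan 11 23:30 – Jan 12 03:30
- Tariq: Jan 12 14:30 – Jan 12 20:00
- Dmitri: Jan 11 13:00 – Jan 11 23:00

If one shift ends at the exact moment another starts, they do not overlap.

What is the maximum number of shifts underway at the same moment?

Walk through starts and ends in time order (an end at T is processed before a start at T):
Jan 11 13:00 start Dmitri → 1
Jan 11 15:00 start Marcus → 2
Jan 11 23:00 end Dmitri → 1
Jan 11 23:00 start Felix → 2
Jan 11 23:30 start Ravi → 3
Jan 12 03:30 end Ravi → 2
Jan 12 04:00 end Marcus → 1
Jan 12 09:30 end Felix → 0
Jan 12 14:30 start Tariq → 1
Jan 12 20:00 end Tariq → 0
Peak is 3, at Jan 11 23:30 (Felix, Marcus, Ravi).

3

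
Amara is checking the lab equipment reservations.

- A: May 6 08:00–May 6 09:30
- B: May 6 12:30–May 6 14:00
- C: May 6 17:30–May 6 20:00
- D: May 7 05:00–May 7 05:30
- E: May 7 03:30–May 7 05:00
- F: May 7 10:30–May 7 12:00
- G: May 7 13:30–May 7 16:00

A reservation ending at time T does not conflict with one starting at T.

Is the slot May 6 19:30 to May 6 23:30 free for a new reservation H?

A: ends May 6 09:30 at or before H starts May 6 19:30 → clear.
B: ends May 6 14:00 at or before H starts May 6 19:30 → clear.
C: starts May 6 17:30 before H ends May 6 23:30, and ends May 6 20:00 after H starts May 6 19:30 → overlap.
E: starts May 7 03:30 at or after H ends May 6 23:30 → clear.
D: starts May 7 05:00 at or after H ends May 6 23:30 → clear.
F: starts May 7 10:30 at or after H ends May 6 23:30 → clear.
G: starts May 7 13:30 at or after H ends May 6 23:30 → clear.
H overlaps C.

No — it overlaps C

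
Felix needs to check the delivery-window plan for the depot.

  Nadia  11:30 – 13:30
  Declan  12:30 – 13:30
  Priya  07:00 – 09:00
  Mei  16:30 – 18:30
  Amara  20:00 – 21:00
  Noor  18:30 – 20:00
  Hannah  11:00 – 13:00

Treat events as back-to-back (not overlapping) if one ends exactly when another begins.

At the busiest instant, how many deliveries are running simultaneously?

Sort all start/end points and keep a running count:
07:00 start Priya → 1
09:00 end Priya → 0
11:00 start Hannah → 1
11:30 start Nadia → 2
12:30 start Declan → 3
13:00 end Hannah → 2
13:30 end Declan → 1
13:30 end Nadia → 0
16:30 start Mei → 1
18:30 end Mei → 0
18:30 start Noor → 1
20:00 end Noor → 0
20:00 start Amara → 1
21:00 end Amara → 0
Peak is 3, at 12:30 (Declan, Hannah, Nadia).

3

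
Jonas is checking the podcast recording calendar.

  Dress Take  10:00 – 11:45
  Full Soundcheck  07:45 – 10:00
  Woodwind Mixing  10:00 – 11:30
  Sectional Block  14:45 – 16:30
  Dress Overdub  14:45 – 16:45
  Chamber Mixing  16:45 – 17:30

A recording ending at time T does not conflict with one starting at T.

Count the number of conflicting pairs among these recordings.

2

Sorted by start: Full Soundcheck, Woodwind Mixing, Dress Take, Dress Overdub, Sectional Block, Chamber Mixing.
Woodwind Mixing starts exactly when Full Soundcheck ends (back-to-back, no overlap), so nothing later overlaps Full Soundcheck either.
Dress Take starts before Woodwind Mixing ends → Woodwind Mixing and Dress Take overlap.
Dress Overdub starts after Woodwind Mixing ends, so nothing later overlaps Woodwind Mixing either.
Dress Overdub starts after Dress Take ends, so nothing later overlaps Dress Take either.
Sectional Block starts before Dress Overdub ends → Dress Overdub and Sectional Block overlap.
Chamber Mixing starts exactly when Dress Overdub ends (back-to-back, no overlap).
Chamber Mixing starts after Sectional Block ends.
Overlapping pairs: Dress Overdub & Sectional Block, Dress Take & Woodwind Mixing — 2 in total.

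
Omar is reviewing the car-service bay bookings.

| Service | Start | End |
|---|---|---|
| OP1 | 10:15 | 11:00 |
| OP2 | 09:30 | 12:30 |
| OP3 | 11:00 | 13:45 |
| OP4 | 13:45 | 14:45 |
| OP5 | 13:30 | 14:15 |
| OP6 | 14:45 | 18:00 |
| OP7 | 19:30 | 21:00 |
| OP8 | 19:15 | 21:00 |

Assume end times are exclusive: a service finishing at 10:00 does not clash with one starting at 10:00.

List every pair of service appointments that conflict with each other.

OP1 & OP2, OP2 & OP3, OP3 & OP5, OP4 & OP5, OP7 & OP8

Two intervals overlap when each starts before the other ends.
Sorted by start: OP2, OP1, OP3, OP5, OP4, OP6, OP8, OP7.
OP1 starts before OP2 ends → OP2 and OP1 overlap.
OP3 starts before OP2 ends → OP2 and OP3 overlap.
OP5 starts after OP2 ends — done with OP2.
OP3 starts exactly when OP1 ends (back-to-back, no overlap) — done with OP1.
OP5 starts before OP3 ends → OP3 and OP5 overlap.
OP4 starts exactly when OP3 ends (back-to-back, no overlap) — done with OP3.
OP4 starts before OP5 ends → OP5 and OP4 overlap.
OP6 starts after OP5 ends — done with OP5.
OP6 starts exactly when OP4 ends (back-to-back, no overlap) — done with OP4.
OP8 starts after OP6 ends — done with OP6.
OP7 starts before OP8 ends → OP8 and OP7 overlap.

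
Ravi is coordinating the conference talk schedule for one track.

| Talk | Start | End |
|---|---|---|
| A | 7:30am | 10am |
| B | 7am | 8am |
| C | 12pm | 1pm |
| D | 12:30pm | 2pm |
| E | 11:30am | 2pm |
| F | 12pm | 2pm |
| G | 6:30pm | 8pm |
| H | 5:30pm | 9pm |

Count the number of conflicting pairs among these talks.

Sorted by start: B, A, E, C, F, D, H, G.
A starts before B ends → B and A overlap.
E starts after B ends, so nothing later overlaps B either.
E starts after A ends, so nothing later overlaps A either.
C starts before E ends → E and C overlap.
F starts before E ends → E and F overlap.
D starts before E ends → E and D overlap.
H starts after E ends, so nothing later overlaps E either.
F starts before C ends → C and F overlap.
D starts before C ends → C and D overlap.
H starts after C ends, so nothing later overlaps C either.
D starts before F ends → F and D overlap.
H starts after F ends, so nothing later overlaps F either.
H starts after D ends, so nothing later overlaps D either.
G starts before H ends → H and G overlap.
Overlapping pairs: A & B, C & D, C & E, C & F, D & E, D & F, E & F, G & H — 8 in total.

8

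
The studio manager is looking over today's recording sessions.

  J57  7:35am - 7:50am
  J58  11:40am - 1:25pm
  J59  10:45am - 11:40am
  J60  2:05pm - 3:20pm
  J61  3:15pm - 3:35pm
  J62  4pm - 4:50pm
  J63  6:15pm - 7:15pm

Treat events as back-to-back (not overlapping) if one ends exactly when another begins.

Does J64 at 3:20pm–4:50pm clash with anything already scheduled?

J57: ends 7:50am at or before J64 starts 3:20pm → clear.
J59: ends 11:40am at or before J64 starts 3:20pm → clear.
J58: ends 1:25pm at or before J64 starts 3:20pm → clear.
J60: ends 3:20pm at or before J64 starts 3:20pm → clear.
J61: starts 3:15pm before J64 ends 4:50pm, and ends 3:35pm after J64 starts 3:20pm → overlap.
J62: starts 4pm before J64 ends 4:50pm, and ends 4:50pm after J64 starts 3:20pm → overlap.
J63: starts 6:15pm at or after J64 ends 4:50pm → clear.
J64 overlaps J61, J62.

Yes — it overlaps J61, J62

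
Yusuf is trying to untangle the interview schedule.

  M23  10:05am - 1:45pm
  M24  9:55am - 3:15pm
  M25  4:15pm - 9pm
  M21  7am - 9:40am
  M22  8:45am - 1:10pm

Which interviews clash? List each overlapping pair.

M21 & M22, M22 & M23, M22 & M24, M23 & M24

Check each pair: they overlap iff neither finishes before the other starts.
Sorted by start: M21, M22, M24, M23, M25.
M22 starts before M21 ends → M21 and M22 overlap.
M24 starts after M21 ends, so nothing later overlaps M21 either.
M24 starts before M22 ends → M22 and M24 overlap.
M23 starts before M22 ends → M22 and M23 overlap.
M25 starts after M22 ends.
M23 starts before M24 ends → M24 and M23 overlap.
M25 starts after M24 ends.
M25 starts after M23 ends.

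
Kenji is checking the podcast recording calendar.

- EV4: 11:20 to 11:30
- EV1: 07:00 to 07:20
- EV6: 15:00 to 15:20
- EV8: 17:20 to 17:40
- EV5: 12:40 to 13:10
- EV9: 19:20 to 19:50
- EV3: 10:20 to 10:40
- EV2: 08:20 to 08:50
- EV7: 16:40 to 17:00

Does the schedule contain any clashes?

No

Sorted by start: EV1, EV2, EV3, EV4, EV5, EV6, EV7, EV8, EV9.
EV2 starts after EV1 ends, so EV1 has no further overlaps.
EV3 starts after EV2 ends, so EV2 has no further overlaps.
EV4 starts after EV3 ends, so EV3 has no further overlaps.
EV5 starts after EV4 ends, so EV4 has no further overlaps.
EV6 starts after EV5 ends, so EV5 has no further overlaps.
EV7 starts after EV6 ends, so EV6 has no further overlaps.
EV8 starts after EV7 ends, so EV7 has no further overlaps.
EV9 starts after EV8 ends.
Every pair is clear; the schedule has no overlaps.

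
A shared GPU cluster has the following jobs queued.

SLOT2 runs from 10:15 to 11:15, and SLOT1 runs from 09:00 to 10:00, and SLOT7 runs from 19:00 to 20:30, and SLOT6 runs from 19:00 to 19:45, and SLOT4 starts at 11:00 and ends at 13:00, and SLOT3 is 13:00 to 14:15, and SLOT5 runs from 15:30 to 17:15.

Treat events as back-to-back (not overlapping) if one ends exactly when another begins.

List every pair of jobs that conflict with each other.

Sorted by start: SLOT1, SLOT2, SLOT4, SLOT3, SLOT5, SLOT6, SLOT7.
SLOT2 starts after SLOT1 ends; SLOT1 is clear from here.
SLOT4 starts before SLOT2 ends → SLOT2 and SLOT4 overlap.
SLOT3 starts after SLOT2 ends; SLOT2 is clear from here.
SLOT3 starts exactly when SLOT4 ends (back-to-back, no overlap); SLOT4 is clear from here.
SLOT5 starts after SLOT3 ends; SLOT3 is clear from here.
SLOT6 starts after SLOT5 ends; SLOT5 is clear from here.
SLOT7 starts before SLOT6 ends → SLOT6 and SLOT7 overlap.

SLOT2 & SLOT4, SLOT6 & SLOT7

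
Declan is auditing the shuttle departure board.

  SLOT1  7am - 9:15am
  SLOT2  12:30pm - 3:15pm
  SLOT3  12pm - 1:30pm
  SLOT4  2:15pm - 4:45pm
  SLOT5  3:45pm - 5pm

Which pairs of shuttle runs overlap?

Check each pair: they overlap iff neither finishes before the other starts.
Sorted by start: SLOT1, SLOT3, SLOT2, SLOT4, SLOT5.
SLOT3 starts after SLOT1 ends — done with SLOT1.
SLOT2 starts before SLOT3 ends → SLOT3 and SLOT2 overlap.
SLOT4 starts after SLOT3 ends — done with SLOT3.
SLOT4 starts before SLOT2 ends → SLOT2 and SLOT4 overlap.
SLOT5 starts after SLOT2 ends.
SLOT5 starts before SLOT4 ends → SLOT4 and SLOT5 overlap.

SLOT2 & SLOT3, SLOT2 & SLOT4, SLOT4 & SLOT5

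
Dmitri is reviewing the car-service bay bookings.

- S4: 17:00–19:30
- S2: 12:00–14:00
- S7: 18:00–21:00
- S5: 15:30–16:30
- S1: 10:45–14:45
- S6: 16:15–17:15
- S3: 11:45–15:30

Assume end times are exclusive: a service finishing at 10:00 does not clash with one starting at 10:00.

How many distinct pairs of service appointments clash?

Sorted by start: S1, S3, S2, S5, S6, S4, S7.
S3 starts before S1 ends → S1 and S3 overlap.
S2 starts before S1 ends → S1 and S2 overlap.
S5 starts after S1 ends, so S1 has no further overlaps.
S2 starts before S3 ends → S3 and S2 overlap.
S5 starts exactly when S3 ends (back-to-back, no overlap), so S3 has no further overlaps.
S5 starts after S2 ends, so S2 has no further overlaps.
S6 starts before S5 ends → S5 and S6 overlap.
S4 starts after S5 ends, so S5 has no further overlaps.
S4 starts before S6 ends → S6 and S4 overlap.
S7 starts after S6 ends.
S7 starts before S4 ends → S4 and S7 overlap.
Overlapping pairs: S1 & S2, S1 & S3, S2 & S3, S4 & S6, S4 & S7, S5 & S6 — 6 in total.

6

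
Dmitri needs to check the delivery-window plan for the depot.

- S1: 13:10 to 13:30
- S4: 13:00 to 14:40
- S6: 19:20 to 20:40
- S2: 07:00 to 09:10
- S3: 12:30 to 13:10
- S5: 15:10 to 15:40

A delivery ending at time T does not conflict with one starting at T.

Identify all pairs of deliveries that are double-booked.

Sorted by start: S2, S3, S4, S1, S5, S6.
S3 starts after S2 ends — done with S2.
S4 starts before S3 ends → S3 and S4 overlap.
S1 starts exactly when S3 ends (back-to-back, no overlap) — done with S3.
S1 starts before S4 ends → S4 and S1 overlap.
S5 starts after S4 ends — done with S4.
S5 starts after S1 ends — done with S1.
S6 starts after S5 ends.

S1 & S4, S3 & S4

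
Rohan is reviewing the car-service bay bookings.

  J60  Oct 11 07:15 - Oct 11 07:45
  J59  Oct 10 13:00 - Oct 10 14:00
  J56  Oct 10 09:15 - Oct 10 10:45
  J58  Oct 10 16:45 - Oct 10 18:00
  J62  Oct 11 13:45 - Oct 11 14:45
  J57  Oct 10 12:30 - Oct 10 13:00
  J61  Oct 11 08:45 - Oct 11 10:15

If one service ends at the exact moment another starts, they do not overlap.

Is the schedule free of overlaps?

Two intervals overlap when each starts before the other ends.
Sorted by start: J56, J57, J59, J58, J60, J61, J62.
J57 starts after J56 ends — done with J56.
J59 starts exactly when J57 ends (back-to-back, no overlap) — done with J57.
J58 starts after J59 ends — done with J59.
J60 starts after J58 ends — done with J58.
J61 starts after J60 ends — done with J60.
J62 starts after J61 ends.
Every pair is clear; the schedule has no overlaps.

Yes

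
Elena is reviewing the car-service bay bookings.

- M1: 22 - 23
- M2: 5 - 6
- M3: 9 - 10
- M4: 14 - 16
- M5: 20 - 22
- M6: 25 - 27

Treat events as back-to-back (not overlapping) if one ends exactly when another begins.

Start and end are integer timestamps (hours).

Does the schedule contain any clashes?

Sorted by start: M2, M3, M4, M5, M1, M6.
M3 starts after M2 ends; M2 is clear from here.
M4 starts after M3 ends; M3 is clear from here.
M5 starts after M4 ends; M4 is clear from here.
M1 starts exactly when M5 ends (back-to-back, no overlap); M5 is clear from here.
M6 starts after M1 ends.
Every pair is clear; the schedule has no overlaps.

No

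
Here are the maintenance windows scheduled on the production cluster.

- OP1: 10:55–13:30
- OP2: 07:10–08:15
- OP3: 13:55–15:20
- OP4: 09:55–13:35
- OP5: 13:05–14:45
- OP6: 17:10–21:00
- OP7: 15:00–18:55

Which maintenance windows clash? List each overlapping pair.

Sorted by start: OP2, OP4, OP1, OP5, OP3, OP7, OP6.
OP4 starts after OP2 ends, so nothing later overlaps OP2 either.
OP1 starts before OP4 ends → OP4 and OP1 overlap.
OP5 starts before OP4 ends → OP4 and OP5 overlap.
OP3 starts after OP4 ends, so nothing later overlaps OP4 either.
OP5 starts before OP1 ends → OP1 and OP5 overlap.
OP3 starts after OP1 ends, so nothing later overlaps OP1 either.
OP3 starts before OP5 ends → OP5 and OP3 overlap.
OP7 starts after OP5 ends, so nothing later overlaps OP5 either.
OP7 starts before OP3 ends → OP3 and OP7 overlap.
OP6 starts after OP3 ends.
OP6 starts before OP7 ends → OP7 and OP6 overlap.

OP1 & OP4, OP1 & OP5, OP3 & OP5, OP3 & OP7, OP4 & OP5, OP6 & OP7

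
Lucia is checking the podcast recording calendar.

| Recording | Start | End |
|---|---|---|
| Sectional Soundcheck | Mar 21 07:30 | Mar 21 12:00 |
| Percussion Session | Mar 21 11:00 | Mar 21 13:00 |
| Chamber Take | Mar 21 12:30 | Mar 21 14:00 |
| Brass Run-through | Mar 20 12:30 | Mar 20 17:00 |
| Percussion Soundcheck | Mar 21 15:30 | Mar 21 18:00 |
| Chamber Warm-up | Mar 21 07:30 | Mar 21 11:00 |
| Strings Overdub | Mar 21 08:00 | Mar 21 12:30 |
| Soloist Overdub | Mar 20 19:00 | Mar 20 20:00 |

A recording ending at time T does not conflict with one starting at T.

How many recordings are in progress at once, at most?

Sort all start/end points and keep a running count:
Mar 20 12:30 start Brass Run-through → 1
Mar 20 17:00 end Brass Run-through → 0
Mar 20 19:00 start Soloist Overdub → 1
Mar 20 20:00 end Soloist Overdub → 0
Mar 21 07:30 start Chamber Warm-up → 1
Mar 21 07:30 start Sectional Soundcheck → 2
Mar 21 08:00 start Strings Overdub → 3
Mar 21 11:00 end Chamber Warm-up → 2
Mar 21 11:00 start Percussion Session → 3
Mar 21 12:00 end Sectional Soundcheck → 2
Mar 21 12:30 end Strings Overdub → 1
Mar 21 12:30 start Chamber Take → 2
Mar 21 13:00 end Percussion Session → 1
Mar 21 14:00 end Chamber Take → 0
Mar 21 15:30 start Percussion Soundcheck → 1
Mar 21 18:00 end Percussion Soundcheck → 0
Peak is 3, at Mar 21 08:00 (Chamber Warm-up, Sectional Soundcheck, Strings Overdub).

3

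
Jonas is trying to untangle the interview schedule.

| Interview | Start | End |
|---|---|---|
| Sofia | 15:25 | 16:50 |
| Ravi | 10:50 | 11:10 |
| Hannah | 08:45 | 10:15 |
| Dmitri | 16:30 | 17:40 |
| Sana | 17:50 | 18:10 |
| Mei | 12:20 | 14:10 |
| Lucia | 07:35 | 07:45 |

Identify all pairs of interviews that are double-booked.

Sorted by start: Lucia, Hannah, Ravi, Mei, Sofia, Dmitri, Sana.
Hannah starts after Lucia ends, so nothing later overlaps Lucia either.
Ravi starts after Hannah ends, so nothing later overlaps Hannah either.
Mei starts after Ravi ends, so nothing later overlaps Ravi either.
Sofia starts after Mei ends, so nothing later overlaps Mei either.
Dmitri starts before Sofia ends → Sofia and Dmitri overlap.
Sana starts after Sofia ends.
Sana starts after Dmitri ends.

Dmitri & Sofia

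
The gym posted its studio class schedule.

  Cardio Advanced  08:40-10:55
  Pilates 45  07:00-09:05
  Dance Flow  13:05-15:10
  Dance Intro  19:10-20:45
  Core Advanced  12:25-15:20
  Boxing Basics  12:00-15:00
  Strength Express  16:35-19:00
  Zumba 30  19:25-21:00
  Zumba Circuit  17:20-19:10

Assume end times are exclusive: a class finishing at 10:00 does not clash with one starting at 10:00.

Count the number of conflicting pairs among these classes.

Check each pair: they overlap iff neither finishes before the other starts.
Sorted by start: Pilates 45, Cardio Advanced, Boxing Basics, Core Advanced, Dance Flow, Strength Express, Zumba Circuit, Dance Intro, Zumba 30.
Cardio Advanced starts before Pilates 45 ends → Pilates 45 and Cardio Advanced overlap.
Boxing Basics starts after Pilates 45 ends, so nothing later overlaps Pilates 45 either.
Boxing Basics starts after Cardio Advanced ends, so nothing later overlaps Cardio Advanced either.
Core Advanced starts before Boxing Basics ends → Boxing Basics and Core Advanced overlap.
Dance Flow starts before Boxing Basics ends → Boxing Basics and Dance Flow overlap.
Strength Express starts after Boxing Basics ends, so nothing later overlaps Boxing Basics either.
Dance Flow starts before Core Advanced ends → Core Advanced and Dance Flow overlap.
Strength Express starts after Core Advanced ends, so nothing later overlaps Core Advanced either.
Strength Express starts after Dance Flow ends, so nothing later overlaps Dance Flow either.
Zumba Circuit starts before Strength Express ends → Strength Express and Zumba Circuit overlap.
Dance Intro starts after Strength Express ends, so nothing later overlaps Strength Express either.
Dance Intro starts exactly when Zumba Circuit ends (back-to-back, no overlap), so nothing later overlaps Zumba Circuit either.
Zumba 30 starts before Dance Intro ends → Dance Intro and Zumba 30 overlap.
Overlapping pairs: Boxing Basics & Core Advanced, Boxing Basics & Dance Flow, Cardio Advanced & Pilates 45, Core Advanced & Dance Flow, Dance Intro & Zumba 30, Strength Express & Zumba Circuit — 6 in total.

6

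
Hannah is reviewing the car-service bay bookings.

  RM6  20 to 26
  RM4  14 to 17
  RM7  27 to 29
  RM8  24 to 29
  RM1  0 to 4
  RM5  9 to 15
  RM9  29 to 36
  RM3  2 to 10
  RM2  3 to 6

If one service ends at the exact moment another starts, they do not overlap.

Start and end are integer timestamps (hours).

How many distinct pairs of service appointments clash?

7

Sorted by start: RM1, RM3, RM2, RM5, RM4, RM6, RM8, RM7, RM9.
RM3 starts before RM1 ends → RM1 and RM3 overlap.
RM2 starts before RM1 ends → RM1 and RM2 overlap.
RM5 starts after RM1 ends, so nothing later overlaps RM1 either.
RM2 starts before RM3 ends → RM3 and RM2 overlap.
RM5 starts before RM3 ends → RM3 and RM5 overlap.
RM4 starts after RM3 ends, so nothing later overlaps RM3 either.
RM5 starts after RM2 ends, so nothing later overlaps RM2 either.
RM4 starts before RM5 ends → RM5 and RM4 overlap.
RM6 starts after RM5 ends, so nothing later overlaps RM5 either.
RM6 starts after RM4 ends, so nothing later overlaps RM4 either.
RM8 starts before RM6 ends → RM6 and RM8 overlap.
RM7 starts after RM6 ends, so nothing later overlaps RM6 either.
RM7 starts before RM8 ends → RM8 and RM7 overlap.
RM9 starts exactly when RM8 ends (back-to-back, no overlap).
RM9 starts exactly when RM7 ends (back-to-back, no overlap).
Overlapping pairs: RM1 & RM2, RM1 & RM3, RM2 & RM3, RM3 & RM5, RM4 & RM5, RM6 & RM8, RM7 & RM8 — 7 in total.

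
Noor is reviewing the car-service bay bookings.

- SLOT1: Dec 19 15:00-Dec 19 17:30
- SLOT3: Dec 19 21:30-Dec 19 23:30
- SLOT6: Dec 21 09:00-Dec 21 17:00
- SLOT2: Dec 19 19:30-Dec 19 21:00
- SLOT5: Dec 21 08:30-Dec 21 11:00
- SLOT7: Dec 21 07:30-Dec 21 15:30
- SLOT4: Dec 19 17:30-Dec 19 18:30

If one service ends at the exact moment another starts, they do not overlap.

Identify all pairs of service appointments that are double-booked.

Check each pair: they overlap iff neither finishes before the other starts.
Sorted by start: SLOT1, SLOT4, SLOT2, SLOT3, SLOT7, SLOT5, SLOT6.
SLOT4 starts exactly when SLOT1 ends (back-to-back, no overlap), so SLOT1 has no further overlaps.
SLOT2 starts after SLOT4 ends, so SLOT4 has no further overlaps.
SLOT3 starts after SLOT2 ends, so SLOT2 has no further overlaps.
SLOT7 starts after SLOT3 ends, so SLOT3 has no further overlaps.
SLOT5 starts before SLOT7 ends → SLOT7 and SLOT5 overlap.
SLOT6 starts before SLOT7 ends → SLOT7 and SLOT6 overlap.
SLOT6 starts before SLOT5 ends → SLOT5 and SLOT6 overlap.

SLOT5 & SLOT6, SLOT5 & SLOT7, SLOT6 & SLOT7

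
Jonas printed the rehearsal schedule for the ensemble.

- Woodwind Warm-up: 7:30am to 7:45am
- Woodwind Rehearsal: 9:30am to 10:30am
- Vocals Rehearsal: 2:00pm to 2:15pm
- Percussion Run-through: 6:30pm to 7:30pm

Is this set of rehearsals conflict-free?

Sorted by start: Woodwind Warm-up, Woodwind Rehearsal, Vocals Rehearsal, Percussion Run-through.
Woodwind Rehearsal starts after Woodwind Warm-up ends — done with Woodwind Warm-up.
Vocals Rehearsal starts after Woodwind Rehearsal ends — done with Woodwind Rehearsal.
Percussion Run-through starts after Vocals Rehearsal ends.
Every pair is clear; the schedule has no overlaps.

Yes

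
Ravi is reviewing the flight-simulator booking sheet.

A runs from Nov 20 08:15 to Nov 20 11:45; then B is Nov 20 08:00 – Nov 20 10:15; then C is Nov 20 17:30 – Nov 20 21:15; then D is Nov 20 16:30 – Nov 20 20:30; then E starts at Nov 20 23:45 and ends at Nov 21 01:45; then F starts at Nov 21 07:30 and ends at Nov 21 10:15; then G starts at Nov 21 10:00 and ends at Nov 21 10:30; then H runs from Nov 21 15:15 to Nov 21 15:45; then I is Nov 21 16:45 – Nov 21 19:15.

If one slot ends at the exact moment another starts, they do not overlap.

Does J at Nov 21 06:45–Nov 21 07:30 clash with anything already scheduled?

B: ends Nov 20 10:15 at or before J starts Nov 21 06:45 → clear.
A: ends Nov 20 11:45 at or before J starts Nov 21 06:45 → clear.
D: ends Nov 20 20:30 at or before J starts Nov 21 06:45 → clear.
C: ends Nov 20 21:15 at or before J starts Nov 21 06:45 → clear.
E: ends Nov 21 01:45 at or before J starts Nov 21 06:45 → clear.
F: starts Nov 21 07:30 at or after J ends Nov 21 07:30 → clear.
G: starts Nov 21 10:00 at or after J ends Nov 21 07:30 → clear.
H: starts Nov 21 15:15 at or after J ends Nov 21 07:30 → clear.
I: starts Nov 21 16:45 at or after J ends Nov 21 07:30 → clear.

No — it doesn't clash with anything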